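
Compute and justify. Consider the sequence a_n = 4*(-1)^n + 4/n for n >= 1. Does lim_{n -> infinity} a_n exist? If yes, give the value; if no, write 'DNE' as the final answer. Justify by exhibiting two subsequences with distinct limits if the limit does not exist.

Examine the behaviour of a_n along subsequences.
a_{2k} = 4 + 4/(2k) -> 4. a_{2k+1} = -4 + 4/(2k+1) -> -4.
Since these two subsequential limits are 4 and -4, distinct, the full sequence cannot converge (a convergent sequence has all subsequences tending to the same limit). So lim a_n does not exist.

DNE


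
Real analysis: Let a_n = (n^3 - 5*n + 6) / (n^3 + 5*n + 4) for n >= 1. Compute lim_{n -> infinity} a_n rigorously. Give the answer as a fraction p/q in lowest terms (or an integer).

Divide numerator and denominator by n^3, the highest power:
numerator / n^3 = 1 - 5/n^2 + 6/n^3
denominator / n^3 = 1 + 5/n^2 + 4/n^3
As n -> infinity, all terms of the form c/n^k (k >= 1) tend to 0.
So numerator / n^3 -> 1 and denominator / n^3 -> 1.
Therefore lim a_n = 1.

1


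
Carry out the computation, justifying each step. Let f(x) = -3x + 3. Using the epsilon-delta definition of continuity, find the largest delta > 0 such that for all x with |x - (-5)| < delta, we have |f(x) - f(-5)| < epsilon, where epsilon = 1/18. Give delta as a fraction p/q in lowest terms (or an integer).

We compute f(-5) = -3*(-5) + 3 = 18.
|f(x) - f(-5)| = |-3x + 3 - (18)| = |-3(x - (-5))| = 3|x - (-5)|.
We need 3|x - (-5)| < 1/18, i.e. |x - (-5)| < 1/18 / 3 = 1/54.
So any delta <= 1/54 works. Conversely, if delta > 1/54, then x = -5 + 1/54 satisfies |x - (-5)| = 1/54 < delta but |f(x) - f(-5)| = 3 * 1/54 = 1/18, which is not < 1/18; so no larger delta works.
Hence the largest such delta is 1/54.

1/54


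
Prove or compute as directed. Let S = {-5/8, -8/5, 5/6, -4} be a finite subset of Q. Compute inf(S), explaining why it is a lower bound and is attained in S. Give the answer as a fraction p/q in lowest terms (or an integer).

S is finite, so inf(S) = min(S).
Sorted increasing:
-4, -8/5, -5/8, 5/6
The extremum is -4.
For every x in S, x >= -4. And -4 is in S, so it is attained.
Therefore inf(S) = -4.

-4


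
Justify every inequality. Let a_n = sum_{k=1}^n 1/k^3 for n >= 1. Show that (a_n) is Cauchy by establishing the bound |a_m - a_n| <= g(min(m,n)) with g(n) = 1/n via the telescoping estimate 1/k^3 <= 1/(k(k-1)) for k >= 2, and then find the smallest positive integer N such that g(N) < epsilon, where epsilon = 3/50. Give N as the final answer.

For m > n >= 1: |a_m - a_n| = sum_{k=n+1}^m 1/k^3.
Use 1/k^3 <= 1/(k(k-1)) = 1/(k-1) - 1/k for k >= 2 (which holds since k^3 >= k^2 >= k(k-1) for k >= 2):
sum_{k=n+1}^m 1/k^3 <= sum_{k=n+1}^m (1/(k-1) - 1/k) = 1/n - 1/m <= 1/n.
By symmetry the same bound holds with n,m swapped, so |a_m - a_n| <= 1/min(m,n) = g(min(m,n)). Since g(n) -> 0, (a_n) is Cauchy.
Now solve g(N) < 3/50: 1/N < 3/50 <=> N > 1/(3/50) = 50/3.
The smallest integer strictly greater than 50/3 is N = 17.
Check: g(17) = 1/17 < 3/50; g(16) = 1/16 >= 3/50. So N = 17.

17


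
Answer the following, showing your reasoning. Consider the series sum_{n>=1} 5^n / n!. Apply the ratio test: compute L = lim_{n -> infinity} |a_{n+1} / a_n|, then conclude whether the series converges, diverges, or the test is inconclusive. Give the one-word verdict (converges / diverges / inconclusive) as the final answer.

Let a_n denote the general term. Form the ratio a_{n+1}/a_n and simplify:
a_{n+1}/a_n = 5/(n + 1)
Take the limit as n -> infinity: L = 0.
Since L = 0 < 1, the ratio test implies the series converges.

converges


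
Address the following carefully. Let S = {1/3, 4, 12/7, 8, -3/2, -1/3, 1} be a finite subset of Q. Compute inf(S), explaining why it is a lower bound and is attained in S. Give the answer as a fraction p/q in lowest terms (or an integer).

S is finite, so inf(S) = min(S).
Sorted increasing:
-3/2, -1/3, 1/3, 1, 12/7, 4, 8
The extremum is -3/2.
For every x in S, x >= -3/2. And -3/2 is in S, so it is attained.
Therefore inf(S) = -3/2.

-3/2


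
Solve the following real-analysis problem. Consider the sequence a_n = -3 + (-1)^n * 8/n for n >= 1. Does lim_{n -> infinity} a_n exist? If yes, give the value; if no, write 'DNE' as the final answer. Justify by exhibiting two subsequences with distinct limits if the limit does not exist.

Examine the behaviour of a_n along subsequences.
Even-n subsequence a_{2k} = -3 + 8/(2k) -> -3. Odd-n subsequence a_{2k+1} = -3 - 8/(2k+1) -> -3. Both tend to -3, which suggests the limit is -3; verify directly.
|a_n - (-3)| = |(-1)^n * 8/n| = 8/n for every n >= 1.
Given epsilon > 0, choose a positive integer N > 8/epsilon. Then for all n >= N, |a_n - (-3)| = 8/n <= 8/N < epsilon.
So by the definition of the limit, lim a_n exists and equals -3.

-3


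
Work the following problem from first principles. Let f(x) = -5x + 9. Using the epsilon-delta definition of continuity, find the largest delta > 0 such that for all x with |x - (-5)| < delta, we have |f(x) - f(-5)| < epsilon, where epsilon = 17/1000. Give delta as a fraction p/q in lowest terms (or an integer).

We compute f(-5) = -5*(-5) + 9 = 34.
|f(x) - f(-5)| = |-5x + 9 - (34)| = |-5(x - (-5))| = 5|x - (-5)|.
We need 5|x - (-5)| < 17/1000, i.e. |x - (-5)| < 17/1000 / 5 = 17/5000.
So any delta <= 17/5000 works. Conversely, if delta > 17/5000, then x = -5 + 17/5000 satisfies |x - (-5)| = 17/5000 < delta but |f(x) - f(-5)| = 5 * 17/5000 = 17/1000, which is not < 17/1000; so no larger delta works.
Hence the largest such delta is 17/5000.

17/5000


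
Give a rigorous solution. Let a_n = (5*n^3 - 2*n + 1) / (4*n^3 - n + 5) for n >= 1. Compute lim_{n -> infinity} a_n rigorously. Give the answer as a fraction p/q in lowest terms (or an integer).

Divide numerator and denominator by n^3, the highest power:
numerator / n^3 = 5 - 2/n^2 + n^(-3)
denominator / n^3 = 4 - 1/n^2 + 5/n^3
As n -> infinity, all terms of the form c/n^k (k >= 1) tend to 0.
So numerator / n^3 -> 5 and denominator / n^3 -> 4.
Therefore lim a_n = 5/4.

5/4


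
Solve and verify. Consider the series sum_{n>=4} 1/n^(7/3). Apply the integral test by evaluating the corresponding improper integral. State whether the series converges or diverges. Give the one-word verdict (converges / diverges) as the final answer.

Let f(x) = x^(-7/3). Then f is positive, continuous, and decreasing on [4, infinity), so the integral test applies.
Compute the improper integral int_{4}^infinity f(x) dx:
  antiderivative F(x) = -3/(4*x^(4/3)).
  As x -> infinity, F(x) -> 0 (since p = 7/3 > 1).
  So int = F(infinity) - F(4) = 0 - (-3*2^(1/3)/32) = 3*2^(1/3)/32.
  Finite, so by the integral test, the series converges.

converges


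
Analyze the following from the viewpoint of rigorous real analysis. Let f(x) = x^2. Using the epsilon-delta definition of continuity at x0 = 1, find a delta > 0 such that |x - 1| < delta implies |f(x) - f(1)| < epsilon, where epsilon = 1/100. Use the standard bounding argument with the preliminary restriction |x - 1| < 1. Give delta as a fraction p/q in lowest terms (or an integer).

Factor: |x^2 - (1)^2| = |x - 1| * |x + 1|.
Impose |x - 1| < 1 first. Then |x + 1| = |(x - 1) + 2*(1)| <= |x - 1| + 2*|1| < 1 + 2 = 3.
So |x^2 - (1)^2| < delta * 3.
We need delta * 3 <= 1/100, i.e. delta <= 1/100/3 = 1/300.
Since 1/300 < 1, this is tighter than 1; take delta = 1/300.
So delta = 1/300 works.

1/300


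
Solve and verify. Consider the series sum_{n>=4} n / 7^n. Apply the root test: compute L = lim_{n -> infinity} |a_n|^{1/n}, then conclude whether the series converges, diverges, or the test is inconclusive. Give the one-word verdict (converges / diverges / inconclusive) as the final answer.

Let a_n denote the general term. Form |a_n|^(1/n) and simplify:
|a_n|^(1/n) = n^(1/n)/7
Take the limit as n -> infinity: L = 1/7.
Since L = 1/7 < 1, the root test implies convergence.

converges


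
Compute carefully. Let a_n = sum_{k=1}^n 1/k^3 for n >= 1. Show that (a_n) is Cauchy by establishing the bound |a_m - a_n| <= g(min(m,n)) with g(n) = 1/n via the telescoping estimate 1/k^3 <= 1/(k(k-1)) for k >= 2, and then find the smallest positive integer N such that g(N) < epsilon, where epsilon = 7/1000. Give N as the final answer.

For m > n >= 1: |a_m - a_n| = sum_{k=n+1}^m 1/k^3.
Use 1/k^3 <= 1/(k(k-1)) = 1/(k-1) - 1/k for k >= 2 (which holds since k^3 >= k^2 >= k(k-1) for k >= 2):
sum_{k=n+1}^m 1/k^3 <= sum_{k=n+1}^m (1/(k-1) - 1/k) = 1/n - 1/m <= 1/n.
By symmetry the same bound holds with n,m swapped, so |a_m - a_n| <= 1/min(m,n) = g(min(m,n)). Since g(n) -> 0, (a_n) is Cauchy.
Now solve g(N) < 7/1000: 1/N < 7/1000 <=> N > 1/(7/1000) = 1000/7.
The smallest integer strictly greater than 1000/7 is N = 143.
Check: g(143) = 1/143 < 7/1000; g(142) = 1/142 >= 7/1000. So N = 143.

143


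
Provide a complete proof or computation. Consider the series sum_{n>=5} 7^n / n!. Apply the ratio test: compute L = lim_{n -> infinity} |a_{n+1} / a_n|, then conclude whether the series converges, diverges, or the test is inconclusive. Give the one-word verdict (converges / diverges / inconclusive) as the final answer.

Let a_n denote the general term. Form the ratio a_{n+1}/a_n and simplify:
a_{n+1}/a_n = 7/(n + 1)
Take the limit as n -> infinity: L = 0.
Since L = 0 < 1, the ratio test implies the series converges.

converges


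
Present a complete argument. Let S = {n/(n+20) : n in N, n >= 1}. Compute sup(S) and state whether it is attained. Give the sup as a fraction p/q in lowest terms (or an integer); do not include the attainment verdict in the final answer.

Analysis:
- Values: 1/21, 1/11, 3/23, 1/6, ... strictly increasing.
- Minimum is 1/21 (n=1); inf = 1/21 (attained).
- n/(n+20) = 1 - 20/(n+20) -> 1 from below as n -> infinity, and never equals 1.
- So sup = 1 (not attained).
Conclusion: sup(S) = 1, not attained in S.

1


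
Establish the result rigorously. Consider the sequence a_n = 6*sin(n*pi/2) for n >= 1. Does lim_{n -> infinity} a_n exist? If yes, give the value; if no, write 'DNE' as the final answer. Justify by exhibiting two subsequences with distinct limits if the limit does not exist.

Examine the behaviour of a_n along subsequences.
a_{4k+1} = 6*sin(pi/2 + 2k*pi) = 6 -> 6. a_{4k+3} = 6*sin(3pi/2 + 2k*pi) = -6 -> -6.
Since these two subsequential limits are 6 and -6, distinct, the full sequence cannot converge (a convergent sequence has all subsequences tending to the same limit). So lim a_n does not exist.

DNE


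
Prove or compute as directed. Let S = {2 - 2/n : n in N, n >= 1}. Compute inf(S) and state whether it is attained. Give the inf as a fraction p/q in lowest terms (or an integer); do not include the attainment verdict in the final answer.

Analysis:
- Values: 0, 1, 4/3, 3/2, ... strictly increasing.
- Minimum is 0 (n=1); inf = 0 (attained).
- 2 - 2/n -> 2 from below; sup = 2, not attained.
Conclusion: inf(S) = 0, attained in S.

0


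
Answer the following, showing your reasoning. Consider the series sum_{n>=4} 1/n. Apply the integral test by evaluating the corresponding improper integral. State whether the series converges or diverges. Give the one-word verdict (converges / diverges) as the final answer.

Let f(x) = 1/x. Then f is positive, continuous, and decreasing on [4, infinity), so the integral test applies.
Compute the improper integral int_{4}^infinity f(x) dx:
  antiderivative F(x) = log(x).
  As x -> infinity, log(x) -> infinity.
  So int = infinity - log(4) = infinity. By the integral test, the series diverges.

diverges


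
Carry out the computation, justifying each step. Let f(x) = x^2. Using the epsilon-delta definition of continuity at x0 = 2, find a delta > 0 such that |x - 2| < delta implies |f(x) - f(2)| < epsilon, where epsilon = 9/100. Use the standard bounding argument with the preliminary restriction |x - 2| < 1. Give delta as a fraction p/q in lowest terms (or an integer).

Factor: |x^2 - (2)^2| = |x - 2| * |x + 2|.
Impose |x - 2| < 1 first. Then |x + 2| = |(x - 2) + 2*(2)| <= |x - 2| + 2*|2| < 1 + 4 = 5.
So |x^2 - (2)^2| < delta * 5.
We need delta * 5 <= 9/100, i.e. delta <= 9/100/5 = 9/500.
Since 9/500 < 1, this is tighter than 1; take delta = 9/500.
So delta = 9/500 works.

9/500


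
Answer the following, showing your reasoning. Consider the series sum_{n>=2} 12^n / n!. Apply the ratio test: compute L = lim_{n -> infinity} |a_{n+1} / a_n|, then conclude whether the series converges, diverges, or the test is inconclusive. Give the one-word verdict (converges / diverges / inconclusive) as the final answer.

Let a_n denote the general term. Form the ratio a_{n+1}/a_n and simplify:
a_{n+1}/a_n = 12/(n + 1)
Take the limit as n -> infinity: L = 0.
Since L = 0 < 1, the ratio test implies the series converges.

converges


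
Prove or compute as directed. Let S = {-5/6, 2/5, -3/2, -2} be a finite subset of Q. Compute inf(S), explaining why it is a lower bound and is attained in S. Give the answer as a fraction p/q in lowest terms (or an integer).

S is finite, so inf(S) = min(S).
Sorted increasing:
-2, -3/2, -5/6, 2/5
The extremum is -2.
For every x in S, x >= -2. And -2 is in S, so it is attained.
Therefore inf(S) = -2.

-2


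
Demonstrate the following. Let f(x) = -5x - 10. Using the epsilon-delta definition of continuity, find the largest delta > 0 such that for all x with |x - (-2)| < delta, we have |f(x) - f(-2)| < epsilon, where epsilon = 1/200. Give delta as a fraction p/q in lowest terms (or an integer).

We compute f(-2) = -5*(-2) - 10 = 0.
|f(x) - f(-2)| = |-5x - 10 - (0)| = |-5(x - (-2))| = 5|x - (-2)|.
We need 5|x - (-2)| < 1/200, i.e. |x - (-2)| < 1/200 / 5 = 1/1000.
So any delta <= 1/1000 works. Conversely, if delta > 1/1000, then x = -2 + 1/1000 satisfies |x - (-2)| = 1/1000 < delta but |f(x) - f(-2)| = 5 * 1/1000 = 1/200, which is not < 1/200; so no larger delta works.
Hence the largest such delta is 1/1000.

1/1000


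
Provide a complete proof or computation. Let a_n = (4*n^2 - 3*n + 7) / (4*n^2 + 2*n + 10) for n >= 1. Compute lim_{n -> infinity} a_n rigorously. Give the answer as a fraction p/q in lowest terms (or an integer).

Divide numerator and denominator by n^2, the highest power:
numerator / n^2 = 4 - 3/n + 7/n^2
denominator / n^2 = 4 + 2/n + 10/n^2
As n -> infinity, all terms of the form c/n^k (k >= 1) tend to 0.
So numerator / n^2 -> 4 and denominator / n^2 -> 4.
Therefore lim a_n = 1.

1


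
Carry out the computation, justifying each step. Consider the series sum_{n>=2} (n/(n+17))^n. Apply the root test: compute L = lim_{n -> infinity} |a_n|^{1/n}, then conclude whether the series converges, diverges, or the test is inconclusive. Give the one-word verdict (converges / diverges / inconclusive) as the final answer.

Let a_n denote the general term. Form |a_n|^(1/n) and simplify:
|a_n|^(1/n) = n/(n + 17)
Take the limit as n -> infinity: L = 1.
Since L = 1, the root test is inconclusive. (In fact a_n = (n/(n+17))^n -> e^(-17) != 0, so the nth-term test shows divergence; but the root test itself gives no conclusion.)

inconclusive


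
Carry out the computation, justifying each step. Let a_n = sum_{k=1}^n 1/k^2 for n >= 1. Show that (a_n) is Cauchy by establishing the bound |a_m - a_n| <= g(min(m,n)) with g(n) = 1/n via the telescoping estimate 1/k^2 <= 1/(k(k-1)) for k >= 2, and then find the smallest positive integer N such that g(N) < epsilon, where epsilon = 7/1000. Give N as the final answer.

For m > n >= 1: |a_m - a_n| = sum_{k=n+1}^m 1/k^2.
Use 1/k^2 <= 1/(k(k-1)) = 1/(k-1) - 1/k for k >= 2:
sum_{k=n+1}^m 1/k^2 <= sum_{k=n+1}^m (1/(k-1) - 1/k) = 1/n - 1/m <= 1/n.
By symmetry the same bound holds with n,m swapped, so |a_m - a_n| <= 1/min(m,n) = g(min(m,n)). Since g(n) -> 0, (a_n) is Cauchy.
Now solve g(N) < 7/1000: 1/N < 7/1000 <=> N > 1/(7/1000) = 1000/7.
The smallest integer strictly greater than 1000/7 is N = 143.
Check: g(143) = 1/143 < 7/1000; g(142) = 1/142 >= 7/1000. So N = 143.

143


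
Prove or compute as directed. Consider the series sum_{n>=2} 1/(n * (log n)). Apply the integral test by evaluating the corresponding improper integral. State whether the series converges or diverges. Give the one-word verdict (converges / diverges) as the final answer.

Let f(x) = 1/(x*log(x)). Then f is positive, continuous, and decreasing on [2, infinity), so the integral test applies.
Compute the improper integral int_{2}^infinity f(x) dx:
  antiderivative F(x) = log(log(x)).
  F(x) = log(log(x)) -> infinity as x -> infinity. The integral diverges, so by the integral test, the series diverges.

diverges


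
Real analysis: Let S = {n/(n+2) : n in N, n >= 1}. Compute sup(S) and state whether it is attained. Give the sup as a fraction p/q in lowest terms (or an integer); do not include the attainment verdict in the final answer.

Analysis:
- Values: 1/3, 1/2, 3/5, 2/3, ... strictly increasing.
- Minimum is 1/3 (n=1); inf = 1/3 (attained).
- n/(n+2) = 1 - 2/(n+2) -> 1 from below as n -> infinity, and never equals 1.
- So sup = 1 (not attained).
Conclusion: sup(S) = 1, not attained in S.

1


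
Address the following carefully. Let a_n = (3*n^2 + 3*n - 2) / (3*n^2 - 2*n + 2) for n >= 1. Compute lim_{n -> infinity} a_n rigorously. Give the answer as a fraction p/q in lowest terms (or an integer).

Divide numerator and denominator by n^2, the highest power:
numerator / n^2 = 3 + 3/n - 2/n^2
denominator / n^2 = 3 - 2/n + 2/n^2
As n -> infinity, all terms of the form c/n^k (k >= 1) tend to 0.
So numerator / n^2 -> 3 and denominator / n^2 -> 3.
Therefore lim a_n = 1.

1


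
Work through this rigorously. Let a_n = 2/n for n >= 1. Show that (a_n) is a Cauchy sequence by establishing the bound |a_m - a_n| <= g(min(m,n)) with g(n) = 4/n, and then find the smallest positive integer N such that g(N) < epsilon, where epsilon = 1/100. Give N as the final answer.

For any m, n >= 1, by the triangle inequality:
|a_m - a_n| = |2/m - 2/n| <= 2*1/m + 2*1/n <= 4/min(m,n).
So g(n) = 4/n bounds the Cauchy difference. Since g(n) -> 0, (a_n) is Cauchy.
Now solve g(N) < 1/100: 4/N < 1/100 <=> N > 4 / (1/100) = 400.
The smallest integer strictly greater than 400 is N = 401.
Check: g(401) = 4/401 = 4/401 < 1/100; g(400) = 1/100 >= 1/100. So N = 401.

401


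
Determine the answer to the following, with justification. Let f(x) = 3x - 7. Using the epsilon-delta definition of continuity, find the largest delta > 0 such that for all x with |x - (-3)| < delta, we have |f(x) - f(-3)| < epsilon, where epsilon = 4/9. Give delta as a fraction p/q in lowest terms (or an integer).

We compute f(-3) = 3*(-3) - 7 = -16.
|f(x) - f(-3)| = |3x - 7 - (-16)| = |3(x - (-3))| = 3|x - (-3)|.
We need 3|x - (-3)| < 4/9, i.e. |x - (-3)| < 4/9 / 3 = 4/27.
So any delta <= 4/27 works. Conversely, if delta > 4/27, then x = -3 + 4/27 satisfies |x - (-3)| = 4/27 < delta but |f(x) - f(-3)| = 3 * 4/27 = 4/9, which is not < 4/9; so no larger delta works.
Hence the largest such delta is 4/27.

4/27


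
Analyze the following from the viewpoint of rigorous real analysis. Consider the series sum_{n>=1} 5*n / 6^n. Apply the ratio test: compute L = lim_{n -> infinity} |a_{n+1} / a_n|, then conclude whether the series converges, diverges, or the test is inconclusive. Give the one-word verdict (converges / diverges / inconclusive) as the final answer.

Let a_n denote the general term. Form the ratio a_{n+1}/a_n and simplify:
a_{n+1}/a_n = (n + 1)/(6*n)
Take the limit as n -> infinity: L = 1/6.
Since L = 1/6 < 1, the ratio test implies the series converges.

converges


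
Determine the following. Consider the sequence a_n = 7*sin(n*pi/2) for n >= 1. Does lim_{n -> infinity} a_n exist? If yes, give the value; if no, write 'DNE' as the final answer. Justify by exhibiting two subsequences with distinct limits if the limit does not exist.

Examine the behaviour of a_n along subsequences.
a_{4k+1} = 7*sin(pi/2 + 2k*pi) = 7 -> 7. a_{4k+3} = 7*sin(3pi/2 + 2k*pi) = -7 -> -7.
Since these two subsequential limits are 7 and -7, distinct, the full sequence cannot converge (a convergent sequence has all subsequences tending to the same limit). So lim a_n does not exist.

DNE


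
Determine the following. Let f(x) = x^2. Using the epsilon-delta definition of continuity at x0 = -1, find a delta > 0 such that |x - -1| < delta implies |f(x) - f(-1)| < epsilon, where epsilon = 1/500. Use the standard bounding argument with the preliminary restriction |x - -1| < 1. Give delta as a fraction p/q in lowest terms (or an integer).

Factor: |x^2 - (-1)^2| = |x - -1| * |x + -1|.
Impose |x - -1| < 1 first. Then |x + -1| = |(x - -1) + 2*(-1)| <= |x - -1| + 2*|-1| < 1 + 2 = 3.
So |x^2 - (-1)^2| < delta * 3.
We need delta * 3 <= 1/500, i.e. delta <= 1/500/3 = 1/1500.
Since 1/1500 < 1, this is tighter than 1; take delta = 1/1500.
So delta = 1/1500 works.

1/1500


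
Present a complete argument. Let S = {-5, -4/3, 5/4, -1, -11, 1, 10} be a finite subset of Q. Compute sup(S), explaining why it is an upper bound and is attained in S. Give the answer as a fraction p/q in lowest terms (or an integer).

S is finite, so sup(S) = max(S).
Sorted decreasing:
10, 5/4, 1, -1, -4/3, -5, -11
The extremum is 10.
For every x in S, x <= 10. And 10 is in S, so it is attained.
Therefore sup(S) = 10.

10


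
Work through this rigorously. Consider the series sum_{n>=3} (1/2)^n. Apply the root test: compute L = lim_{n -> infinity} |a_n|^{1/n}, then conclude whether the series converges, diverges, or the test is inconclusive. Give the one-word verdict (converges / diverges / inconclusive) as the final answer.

Let a_n denote the general term. Form |a_n|^(1/n) and simplify:
|a_n|^(1/n) = 1/2
Take the limit as n -> infinity: L = 1/2.
Since L = 1/2 < 1, the root test implies convergence.

converges


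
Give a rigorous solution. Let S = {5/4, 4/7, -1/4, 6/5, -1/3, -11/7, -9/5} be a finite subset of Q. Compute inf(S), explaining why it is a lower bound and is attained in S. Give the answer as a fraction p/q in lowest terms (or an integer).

S is finite, so inf(S) = min(S).
Sorted increasing:
-9/5, -11/7, -1/3, -1/4, 4/7, 6/5, 5/4
The extremum is -9/5.
For every x in S, x >= -9/5. And -9/5 is in S, so it is attained.
Therefore inf(S) = -9/5.

-9/5


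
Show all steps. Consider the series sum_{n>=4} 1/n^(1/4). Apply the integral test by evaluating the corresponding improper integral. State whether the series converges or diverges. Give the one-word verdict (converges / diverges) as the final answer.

Let f(x) = x^(-1/4). Then f is positive, continuous, and decreasing on [4, infinity), so the integral test applies.
Compute the improper integral int_{4}^infinity f(x) dx:
  antiderivative F(x) = 4*x^(3/4)/3.
  As x -> infinity, F(x) -> infinity (since p = 1/4 < 1).
  So the integral diverges. By the integral test, the series diverges.

diverges


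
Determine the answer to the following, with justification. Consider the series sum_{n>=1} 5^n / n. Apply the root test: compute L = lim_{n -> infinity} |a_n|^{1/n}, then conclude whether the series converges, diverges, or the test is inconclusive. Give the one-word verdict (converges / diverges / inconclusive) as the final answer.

Let a_n denote the general term. Form |a_n|^(1/n) and simplify:
|a_n|^(1/n) = 5/n^(1/n)
Take the limit as n -> infinity: L = 5.
Since L = 5 > 1, the root test implies divergence.

diverges


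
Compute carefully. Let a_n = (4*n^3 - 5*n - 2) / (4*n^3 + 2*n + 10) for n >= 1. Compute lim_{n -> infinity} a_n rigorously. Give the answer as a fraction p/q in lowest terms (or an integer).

Divide numerator and denominator by n^3, the highest power:
numerator / n^3 = 4 - 5/n^2 - 2/n^3
denominator / n^3 = 4 + 2/n^2 + 10/n^3
As n -> infinity, all terms of the form c/n^k (k >= 1) tend to 0.
So numerator / n^3 -> 4 and denominator / n^3 -> 4.
Therefore lim a_n = 1.

1


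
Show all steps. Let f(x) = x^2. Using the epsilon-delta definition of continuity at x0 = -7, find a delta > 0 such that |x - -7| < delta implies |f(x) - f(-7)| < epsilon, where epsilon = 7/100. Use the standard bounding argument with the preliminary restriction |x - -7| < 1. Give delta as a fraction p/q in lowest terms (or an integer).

Factor: |x^2 - (-7)^2| = |x - -7| * |x + -7|.
Impose |x - -7| < 1 first. Then |x + -7| = |(x - -7) + 2*(-7)| <= |x - -7| + 2*|-7| < 1 + 14 = 15.
So |x^2 - (-7)^2| < delta * 15.
We need delta * 15 <= 7/100, i.e. delta <= 7/100/15 = 7/1500.
Since 7/1500 < 1, this is tighter than 1; take delta = 7/1500.
So delta = 7/1500 works.

7/1500


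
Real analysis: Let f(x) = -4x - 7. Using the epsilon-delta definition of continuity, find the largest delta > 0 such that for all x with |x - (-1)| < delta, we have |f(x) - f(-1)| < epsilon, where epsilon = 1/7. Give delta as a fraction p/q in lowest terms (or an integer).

We compute f(-1) = -4*(-1) - 7 = -3.
|f(x) - f(-1)| = |-4x - 7 - (-3)| = |-4(x - (-1))| = 4|x - (-1)|.
We need 4|x - (-1)| < 1/7, i.e. |x - (-1)| < 1/7 / 4 = 1/28.
So any delta <= 1/28 works. Conversely, if delta > 1/28, then x = -1 + 1/28 satisfies |x - (-1)| = 1/28 < delta but |f(x) - f(-1)| = 4 * 1/28 = 1/7, which is not < 1/7; so no larger delta works.
Hence the largest such delta is 1/28.

1/28


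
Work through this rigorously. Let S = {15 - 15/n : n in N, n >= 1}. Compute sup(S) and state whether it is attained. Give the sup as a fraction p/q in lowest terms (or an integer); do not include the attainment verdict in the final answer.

Analysis:
- Values: 0, 15/2, 10, 45/4, ... strictly increasing.
- Minimum is 0 (n=1); inf = 0 (attained).
- 15 - 15/n -> 15 from below; sup = 15, not attained.
Conclusion: sup(S) = 15, not attained in S.

15


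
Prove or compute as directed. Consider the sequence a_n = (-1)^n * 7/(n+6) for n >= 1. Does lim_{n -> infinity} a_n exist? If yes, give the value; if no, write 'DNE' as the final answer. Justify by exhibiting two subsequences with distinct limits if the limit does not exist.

Examine the behaviour of a_n along subsequences.
Even-n subsequence a_{2k} = 7/(2k+6) -> 0. Odd-n subsequence a_{2k+1} = -7/(2k+7) -> 0. Both tend to 0, which suggests the limit is 0; verify directly.
|a_n - 0| = 7/(n+6) < 7/n for every n >= 1.
Given epsilon > 0, choose a positive integer N > 7/epsilon. Then for all n >= N, |a_n| < 7/n <= 7/N < epsilon.
So by the definition of the limit, lim a_n exists and equals 0.

0


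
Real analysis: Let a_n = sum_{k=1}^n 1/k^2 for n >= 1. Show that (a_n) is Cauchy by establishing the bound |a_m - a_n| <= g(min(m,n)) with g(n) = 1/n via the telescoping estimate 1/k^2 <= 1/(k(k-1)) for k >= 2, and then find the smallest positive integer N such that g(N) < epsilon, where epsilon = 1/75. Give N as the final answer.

For m > n >= 1: |a_m - a_n| = sum_{k=n+1}^m 1/k^2.
Use 1/k^2 <= 1/(k(k-1)) = 1/(k-1) - 1/k for k >= 2:
sum_{k=n+1}^m 1/k^2 <= sum_{k=n+1}^m (1/(k-1) - 1/k) = 1/n - 1/m <= 1/n.
By symmetry the same bound holds with n,m swapped, so |a_m - a_n| <= 1/min(m,n) = g(min(m,n)). Since g(n) -> 0, (a_n) is Cauchy.
Now solve g(N) < 1/75: 1/N < 1/75 <=> N > 1/(1/75) = 75.
The smallest integer strictly greater than 75 is N = 76.
Check: g(76) = 1/76 < 1/75; g(75) = 1/75 >= 1/75. So N = 76.

76


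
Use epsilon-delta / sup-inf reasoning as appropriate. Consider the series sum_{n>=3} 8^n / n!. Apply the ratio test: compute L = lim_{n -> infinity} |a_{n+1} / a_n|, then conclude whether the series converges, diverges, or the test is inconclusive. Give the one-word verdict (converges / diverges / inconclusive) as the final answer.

Let a_n denote the general term. Form the ratio a_{n+1}/a_n and simplify:
a_{n+1}/a_n = 8/(n + 1)
Take the limit as n -> infinity: L = 0.
Since L = 0 < 1, the ratio test implies the series converges.

converges


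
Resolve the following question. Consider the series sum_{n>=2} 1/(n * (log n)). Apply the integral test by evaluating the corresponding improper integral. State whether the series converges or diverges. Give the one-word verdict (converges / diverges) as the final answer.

Let f(x) = 1/(x*log(x)). Then f is positive, continuous, and decreasing on [2, infinity), so the integral test applies.
Compute the improper integral int_{2}^infinity f(x) dx:
  antiderivative F(x) = log(log(x)).
  F(x) = log(log(x)) -> infinity as x -> infinity. The integral diverges, so by the integral test, the series diverges.

diverges


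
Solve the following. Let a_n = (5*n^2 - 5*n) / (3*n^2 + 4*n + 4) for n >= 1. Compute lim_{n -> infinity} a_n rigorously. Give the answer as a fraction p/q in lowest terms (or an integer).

Divide numerator and denominator by n^2, the highest power:
numerator / n^2 = 5 - 5/n
denominator / n^2 = 3 + 4/n + 4/n^2
As n -> infinity, all terms of the form c/n^k (k >= 1) tend to 0.
So numerator / n^2 -> 5 and denominator / n^2 -> 3.
Therefore lim a_n = 5/3.

5/3


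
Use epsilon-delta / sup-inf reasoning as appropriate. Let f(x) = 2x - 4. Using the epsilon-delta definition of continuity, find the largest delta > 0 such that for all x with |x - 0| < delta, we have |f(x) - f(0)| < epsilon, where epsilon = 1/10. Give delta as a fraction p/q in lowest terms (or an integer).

We compute f(0) = 2*(0) - 4 = -4.
|f(x) - f(0)| = |2x - 4 - (-4)| = |2(x - 0)| = 2|x - 0|.
We need 2|x - 0| < 1/10, i.e. |x - 0| < 1/10 / 2 = 1/20.
So any delta <= 1/20 works. Conversely, if delta > 1/20, then x = 0 + 1/20 satisfies |x - 0| = 1/20 < delta but |f(x) - f(0)| = 2 * 1/20 = 1/10, which is not < 1/10; so no larger delta works.
Hence the largest such delta is 1/20.

1/20


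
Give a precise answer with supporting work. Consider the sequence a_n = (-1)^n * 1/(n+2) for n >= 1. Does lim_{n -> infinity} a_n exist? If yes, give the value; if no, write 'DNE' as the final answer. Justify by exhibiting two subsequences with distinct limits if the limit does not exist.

Examine the behaviour of a_n along subsequences.
Even-n subsequence a_{2k} = 1/(2k+2) -> 0. Odd-n subsequence a_{2k+1} = -1/(2k+3) -> 0. Both tend to 0, which suggests the limit is 0; verify directly.
|a_n - 0| = 1/(n+2) < 1/n for every n >= 1.
Given epsilon > 0, choose a positive integer N > 1/epsilon. Then for all n >= N, |a_n| < 1/n <= 1/N < epsilon.
So by the definition of the limit, lim a_n exists and equals 0.

0


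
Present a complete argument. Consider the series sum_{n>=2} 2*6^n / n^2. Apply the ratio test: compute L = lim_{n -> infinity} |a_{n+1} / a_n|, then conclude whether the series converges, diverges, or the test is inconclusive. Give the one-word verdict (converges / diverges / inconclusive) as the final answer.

Let a_n denote the general term. Form the ratio a_{n+1}/a_n and simplify:
a_{n+1}/a_n = 6*n^2/(n + 1)^2
Take the limit as n -> infinity: L = 6.
Since L = 6 > 1 (or L = infinity), the ratio test implies the series diverges.

diverges


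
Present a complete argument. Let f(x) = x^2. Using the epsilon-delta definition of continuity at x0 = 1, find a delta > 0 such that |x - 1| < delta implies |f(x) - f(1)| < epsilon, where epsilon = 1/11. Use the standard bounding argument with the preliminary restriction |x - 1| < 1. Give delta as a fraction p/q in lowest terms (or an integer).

Factor: |x^2 - (1)^2| = |x - 1| * |x + 1|.
Impose |x - 1| < 1 first. Then |x + 1| = |(x - 1) + 2*(1)| <= |x - 1| + 2*|1| < 1 + 2 = 3.
So |x^2 - (1)^2| < delta * 3.
We need delta * 3 <= 1/11, i.e. delta <= 1/11/3 = 1/33.
Since 1/33 < 1, this is tighter than 1; take delta = 1/33.
So delta = 1/33 works.

1/33


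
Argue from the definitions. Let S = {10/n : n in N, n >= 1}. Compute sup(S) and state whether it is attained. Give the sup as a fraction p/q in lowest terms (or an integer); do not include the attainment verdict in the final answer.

Analysis:
- Values: 10, 5, 10/3, 5/2, ... strictly decreasing.
- The maximum is 10 (n=1); sup = 10 (attained).
- The set is bounded below by 0; 10/n -> 0 so 0 is the greatest lower bound.
- 0 is not in the set, so inf = 0 is not attained.
Conclusion: sup(S) = 10, attained in S.

10


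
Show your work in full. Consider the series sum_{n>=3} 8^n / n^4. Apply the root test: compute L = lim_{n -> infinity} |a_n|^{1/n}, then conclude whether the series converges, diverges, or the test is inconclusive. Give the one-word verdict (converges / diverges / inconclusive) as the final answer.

Let a_n denote the general term. Form |a_n|^(1/n) and simplify:
|a_n|^(1/n) = 8/n^(4/n)
Take the limit as n -> infinity: L = 8.
Since L = 8 > 1, the root test implies divergence.

diverges


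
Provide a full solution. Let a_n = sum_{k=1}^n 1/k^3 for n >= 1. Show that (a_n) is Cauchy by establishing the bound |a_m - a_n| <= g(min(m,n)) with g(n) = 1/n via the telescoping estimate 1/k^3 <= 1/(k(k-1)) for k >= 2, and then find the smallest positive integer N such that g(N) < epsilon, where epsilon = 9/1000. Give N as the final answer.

For m > n >= 1: |a_m - a_n| = sum_{k=n+1}^m 1/k^3.
Use 1/k^3 <= 1/(k(k-1)) = 1/(k-1) - 1/k for k >= 2 (which holds since k^3 >= k^2 >= k(k-1) for k >= 2):
sum_{k=n+1}^m 1/k^3 <= sum_{k=n+1}^m (1/(k-1) - 1/k) = 1/n - 1/m <= 1/n.
By symmetry the same bound holds with n,m swapped, so |a_m - a_n| <= 1/min(m,n) = g(min(m,n)). Since g(n) -> 0, (a_n) is Cauchy.
Now solve g(N) < 9/1000: 1/N < 9/1000 <=> N > 1/(9/1000) = 1000/9.
The smallest integer strictly greater than 1000/9 is N = 112.
Check: g(112) = 1/112 < 9/1000; g(111) = 1/111 >= 9/1000. So N = 112.

112


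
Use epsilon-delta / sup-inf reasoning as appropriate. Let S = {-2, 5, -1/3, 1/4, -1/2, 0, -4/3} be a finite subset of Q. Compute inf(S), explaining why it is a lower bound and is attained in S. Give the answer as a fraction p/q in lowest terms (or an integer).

S is finite, so inf(S) = min(S).
Sorted increasing:
-2, -4/3, -1/2, -1/3, 0, 1/4, 5
The extremum is -2.
For every x in S, x >= -2. And -2 is in S, so it is attained.
Therefore inf(S) = -2.

-2


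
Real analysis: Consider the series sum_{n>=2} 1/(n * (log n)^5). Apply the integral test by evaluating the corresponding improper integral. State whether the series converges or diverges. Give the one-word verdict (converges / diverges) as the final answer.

Let f(x) = 1/(x*log(x)^5). Then f is positive, continuous, and decreasing on [2, infinity), so the integral test applies.
Compute the improper integral int_{2}^infinity f(x) dx:
  antiderivative F(x) = -1/(4*log(x)^4).
  F(x) -> 0 as x -> infinity.  int = 0 - F(2) = 1/(4*log(2)^4) < infinity. By the integral test, the series converges.

converges


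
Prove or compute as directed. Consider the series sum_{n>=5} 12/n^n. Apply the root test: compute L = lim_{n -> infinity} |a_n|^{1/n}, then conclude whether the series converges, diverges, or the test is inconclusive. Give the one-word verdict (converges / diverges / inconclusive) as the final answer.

Let a_n denote the general term. Form |a_n|^(1/n) and simplify:
|a_n|^(1/n) = 12^(1/n)/n
Take the limit as n -> infinity: L = 0.
Since L = 0 < 1, the root test implies convergence.

converges


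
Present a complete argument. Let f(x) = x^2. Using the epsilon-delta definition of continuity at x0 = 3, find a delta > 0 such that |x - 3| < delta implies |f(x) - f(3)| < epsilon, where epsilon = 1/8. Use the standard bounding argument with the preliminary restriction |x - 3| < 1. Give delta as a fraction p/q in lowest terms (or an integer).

Factor: |x^2 - (3)^2| = |x - 3| * |x + 3|.
Impose |x - 3| < 1 first. Then |x + 3| = |(x - 3) + 2*(3)| <= |x - 3| + 2*|3| < 1 + 6 = 7.
So |x^2 - (3)^2| < delta * 7.
We need delta * 7 <= 1/8, i.e. delta <= 1/8/7 = 1/56.
Since 1/56 < 1, this is tighter than 1; take delta = 1/56.
So delta = 1/56 works.

1/56


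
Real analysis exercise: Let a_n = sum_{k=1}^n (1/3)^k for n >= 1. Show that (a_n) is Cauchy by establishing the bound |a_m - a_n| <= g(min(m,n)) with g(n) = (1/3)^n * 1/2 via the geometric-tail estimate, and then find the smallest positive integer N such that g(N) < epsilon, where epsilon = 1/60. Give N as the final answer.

For m > n >= 1: |a_m - a_n| = sum_{k=n+1}^m (1/3)^k < sum_{k=n+1}^infinity (1/3)^k = (1/3)^(n+1) / (1 - 1/3) = (1/3)^n * (1/3) * (3/2) = (1/3)^n * 1/2.
So g(n) = (1/3)^n / 2. Since g(n) -> 0, (a_n) is Cauchy.
Now solve g(N) < 1/60: (1/3)^N / 2 < 1/60 <=> 3^N > 1 / (2 * 1/60) = 30.
Check powers of 3: 3^3 = 27 <= 30, 3^4 = 81 > 30.
So the smallest such N is 4. Check: g(4) = 1/(2 * 81) = 1/162 < 1/60.

4


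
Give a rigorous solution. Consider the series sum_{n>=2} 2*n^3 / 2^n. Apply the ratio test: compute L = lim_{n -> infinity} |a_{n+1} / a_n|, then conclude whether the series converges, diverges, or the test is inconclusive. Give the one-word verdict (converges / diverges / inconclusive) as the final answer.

Let a_n denote the general term. Form the ratio a_{n+1}/a_n and simplify:
a_{n+1}/a_n = (n + 1)^3/(2*n^3)
Take the limit as n -> infinity: L = 1/2.
Since L = 1/2 < 1, the ratio test implies the series converges.

converges


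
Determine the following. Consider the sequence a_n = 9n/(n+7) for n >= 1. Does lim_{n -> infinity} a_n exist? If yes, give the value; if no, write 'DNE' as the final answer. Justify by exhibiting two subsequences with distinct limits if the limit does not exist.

Examine the behaviour of a_n along subsequences.
Even-n subsequence a_{2k} = 9(2k)/(2k+7) -> 9. Odd-n subsequence a_{2k+1} = 9(2k+1)/(2k+8) -> 9. Both tend to 9, which suggests the limit is 9; verify directly.
|a_n - 9| = |9n - 9(n+7)| / (n+7) = 63/(n+7) < 63/n for every n >= 1.
Given epsilon > 0, choose a positive integer N > 63/epsilon. Then for all n >= N, |a_n - 9| < 63/n <= 63/N < epsilon.
So by the definition of the limit, lim a_n exists and equals 9.

9


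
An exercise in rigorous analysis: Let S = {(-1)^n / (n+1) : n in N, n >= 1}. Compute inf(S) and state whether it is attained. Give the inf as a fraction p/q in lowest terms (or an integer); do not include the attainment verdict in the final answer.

Analysis:
- Values: -1/2, 1/3, -1/4, 1/5, -1/6, ...
- Positive terms (even n): 1/(2+1), 1/(4+1), ... decreasing -> max = 1/3 (n=2).
- Negative terms (odd n): -1/(1+1), -1/(3+1), ... increasing -> min = -1/2 (n=1).
- So sup = 1/3 (attained at n=2); inf = -1/2 (attained at n=1).
Conclusion: inf(S) = -1/2, attained in S.

-1/2


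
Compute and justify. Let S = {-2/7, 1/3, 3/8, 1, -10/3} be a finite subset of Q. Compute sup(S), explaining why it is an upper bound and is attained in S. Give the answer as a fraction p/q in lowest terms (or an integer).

S is finite, so sup(S) = max(S).
Sorted decreasing:
1, 3/8, 1/3, -2/7, -10/3
The extremum is 1.
For every x in S, x <= 1. And 1 is in S, so it is attained.
Therefore sup(S) = 1.

1


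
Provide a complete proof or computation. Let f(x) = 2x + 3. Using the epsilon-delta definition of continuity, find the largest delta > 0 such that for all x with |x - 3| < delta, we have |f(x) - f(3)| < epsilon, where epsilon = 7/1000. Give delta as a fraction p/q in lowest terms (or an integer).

We compute f(3) = 2*(3) + 3 = 9.
|f(x) - f(3)| = |2x + 3 - (9)| = |2(x - 3)| = 2|x - 3|.
We need 2|x - 3| < 7/1000, i.e. |x - 3| < 7/1000 / 2 = 7/2000.
So any delta <= 7/2000 works. Conversely, if delta > 7/2000, then x = 3 + 7/2000 satisfies |x - 3| = 7/2000 < delta but |f(x) - f(3)| = 2 * 7/2000 = 7/1000, which is not < 7/1000; so no larger delta works.
Hence the largest such delta is 7/2000.

7/2000


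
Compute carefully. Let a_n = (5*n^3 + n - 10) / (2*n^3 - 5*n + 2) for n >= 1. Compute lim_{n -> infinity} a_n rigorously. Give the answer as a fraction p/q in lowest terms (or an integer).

Divide numerator and denominator by n^3, the highest power:
numerator / n^3 = 5 + n^(-2) - 10/n^3
denominator / n^3 = 2 - 5/n^2 + 2/n^3
As n -> infinity, all terms of the form c/n^k (k >= 1) tend to 0.
So numerator / n^3 -> 5 and denominator / n^3 -> 2.
Therefore lim a_n = 5/2.

5/2


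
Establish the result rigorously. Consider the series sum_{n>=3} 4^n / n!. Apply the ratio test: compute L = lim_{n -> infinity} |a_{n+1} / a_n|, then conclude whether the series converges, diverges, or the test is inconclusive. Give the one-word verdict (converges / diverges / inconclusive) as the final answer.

Let a_n denote the general term. Form the ratio a_{n+1}/a_n and simplify:
a_{n+1}/a_n = 4/(n + 1)
Take the limit as n -> infinity: L = 0.
Since L = 0 < 1, the ratio test implies the series converges.

converges
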